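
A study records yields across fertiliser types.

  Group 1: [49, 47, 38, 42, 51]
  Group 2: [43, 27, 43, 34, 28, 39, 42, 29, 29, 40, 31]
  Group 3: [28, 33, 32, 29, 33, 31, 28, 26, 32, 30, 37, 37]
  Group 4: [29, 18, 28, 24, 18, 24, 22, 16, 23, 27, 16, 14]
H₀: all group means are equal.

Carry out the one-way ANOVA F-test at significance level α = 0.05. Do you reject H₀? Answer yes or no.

reject H₀: yes

Group means [45.40, 35.00, 31.33, 21.58], grand mean 31.175
SSB = Σnᵢ(x̄ᵢ−x̄)² = 2276.992; SSW = ΣΣ(x−x̄ᵢ)² = 946.783
MSB = 2276.992/3 = 758.9972; MSW = 946.783/36 = 26.2995
F = MSB/MSW = 28.8597
df = (3, 36)
p-value (upper-tail) = 0.00000
At α=0.05: p < α → reject H₀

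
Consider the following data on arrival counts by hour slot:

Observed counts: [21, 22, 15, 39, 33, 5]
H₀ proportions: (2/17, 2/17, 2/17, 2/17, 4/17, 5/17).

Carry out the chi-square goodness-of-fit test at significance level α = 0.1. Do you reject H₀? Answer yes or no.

n = 135; E_i = n·p_i = [15.88, 15.88, 15.88, 15.88, 31.76, 39.71]
χ² = (21−15.88)²/15.88 + (22−15.88)²/15.88 + (15−15.88)²/15.88 + (39−15.88)²/15.88 + (33−31.76)²/31.76 + (5−39.71)²/39.71 = 68.0870
df = 5
p-value (upper-tail) = 0.00000
At α=0.1: p < α → reject H₀

reject H₀: yes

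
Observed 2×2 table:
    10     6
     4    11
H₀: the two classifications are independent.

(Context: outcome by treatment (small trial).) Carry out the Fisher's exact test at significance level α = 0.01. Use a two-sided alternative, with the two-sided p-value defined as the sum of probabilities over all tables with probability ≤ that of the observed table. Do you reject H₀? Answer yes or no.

reject H₀: no

Margins: r₁=16, r₂=15, c₁=14, c₂=17, n=31
p_obs = C(16,10)·C(15,4)/C(31,14); sum pmf over tables with pmf ≤ p_obs
p-value (two-sided) = 0.07317
At α=0.01: p ≥ α → fail to reject H₀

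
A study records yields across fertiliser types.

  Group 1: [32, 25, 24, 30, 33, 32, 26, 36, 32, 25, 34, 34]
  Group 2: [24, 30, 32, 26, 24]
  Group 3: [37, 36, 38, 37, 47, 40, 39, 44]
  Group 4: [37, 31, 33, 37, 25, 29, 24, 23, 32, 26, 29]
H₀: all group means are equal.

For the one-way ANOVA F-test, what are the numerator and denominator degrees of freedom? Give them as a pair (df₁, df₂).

degrees of freedom = [3, 32]

k = 4 groups, N = 36 total
df = (k−1, N−k) = (4−1, 36−4) = (3, 32)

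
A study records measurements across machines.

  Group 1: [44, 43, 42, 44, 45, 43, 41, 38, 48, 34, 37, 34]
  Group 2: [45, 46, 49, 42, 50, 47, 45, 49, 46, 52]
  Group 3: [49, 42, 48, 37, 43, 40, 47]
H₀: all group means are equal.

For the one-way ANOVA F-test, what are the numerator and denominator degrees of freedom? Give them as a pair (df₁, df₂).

degrees of freedom = [2, 26]

k = 3 groups, N = 29 total
df = (k−1, N−k) = (3−1, 29−3) = (2, 26)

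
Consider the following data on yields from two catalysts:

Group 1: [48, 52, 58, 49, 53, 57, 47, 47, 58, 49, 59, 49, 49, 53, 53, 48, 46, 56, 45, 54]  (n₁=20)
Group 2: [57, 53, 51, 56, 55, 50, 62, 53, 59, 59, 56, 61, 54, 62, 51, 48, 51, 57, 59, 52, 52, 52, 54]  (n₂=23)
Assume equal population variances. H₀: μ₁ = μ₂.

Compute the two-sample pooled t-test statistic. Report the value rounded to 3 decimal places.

x̄₁=51.500, s₁=4.395, n₁=20
x̄₂=54.957, s₂=3.994, n₂=23
s_p² = [19·4.395² + 22·3.994²]/41 = 17.5111
SE = √(s_p²·(1/20+1/23)) = 1.2794
t = (51.500−54.957)/1.2794 = -2.7016
df = 41

test statistic = -2.702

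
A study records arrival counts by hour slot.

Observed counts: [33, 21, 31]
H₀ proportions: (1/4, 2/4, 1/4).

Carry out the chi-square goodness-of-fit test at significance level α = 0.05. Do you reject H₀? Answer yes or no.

n = 85; E_i = n·p_i = [21.25, 42.50, 21.25]
χ² = (33−21.25)²/21.25 + (21−42.50)²/42.50 + (31−21.25)²/21.25 = 21.8471
df = 2
p-value (upper-tail) = 0.00002
At α=0.05: p < α → reject H₀

reject H₀: yes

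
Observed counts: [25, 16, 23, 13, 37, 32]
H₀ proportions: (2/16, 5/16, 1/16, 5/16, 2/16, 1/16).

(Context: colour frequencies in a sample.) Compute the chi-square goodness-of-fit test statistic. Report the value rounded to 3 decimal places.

test statistic = 142.767

n = 146; E_i = n·p_i = [18.25, 45.62, 9.12, 45.62, 18.25, 9.12]
χ² = (25−18.25)²/18.25 + (16−45.62)²/45.62 + (23−9.12)²/9.12 + (13−45.62)²/45.62 + (37−18.25)²/18.25 + (32−9.12)²/9.12 = 142.7671
df = 5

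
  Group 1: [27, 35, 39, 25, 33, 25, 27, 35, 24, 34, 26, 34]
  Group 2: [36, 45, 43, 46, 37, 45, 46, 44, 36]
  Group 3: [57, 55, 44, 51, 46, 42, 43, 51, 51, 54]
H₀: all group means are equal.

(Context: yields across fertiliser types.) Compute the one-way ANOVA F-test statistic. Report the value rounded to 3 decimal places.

test statistic = 40.980

Group means [30.33, 42.00, 49.40], grand mean 39.871
SSB = Σnᵢ(x̄ᵢ−x̄)² = 2040.417; SSW = ΣΣ(x−x̄ᵢ)² = 697.067
MSB = 2040.417/2 = 1020.2086; MSW = 697.067/28 = 24.8952
F = MSB/MSW = 40.9801
df = (2, 28)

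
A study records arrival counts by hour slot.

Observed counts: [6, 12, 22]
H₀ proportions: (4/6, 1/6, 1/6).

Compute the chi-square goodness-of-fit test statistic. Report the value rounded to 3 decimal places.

n = 40; E_i = n·p_i = [26.67, 6.67, 6.67]
χ² = (6−26.67)²/26.67 + (12−6.67)²/6.67 + (22−6.67)²/6.67 = 55.5500
df = 2

test statistic = 55.550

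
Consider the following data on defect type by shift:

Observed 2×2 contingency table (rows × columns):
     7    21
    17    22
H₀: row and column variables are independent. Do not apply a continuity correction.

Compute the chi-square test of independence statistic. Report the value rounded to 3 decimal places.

test statistic = 2.450

Row totals [28, 39], col totals [24, 43], n=67
χ² = (7−10.03)²/10.03 + (21−17.97)²/17.97 + (17−13.97)²/13.97 + (22−25.03)²/25.03 = 2.4500
df = 1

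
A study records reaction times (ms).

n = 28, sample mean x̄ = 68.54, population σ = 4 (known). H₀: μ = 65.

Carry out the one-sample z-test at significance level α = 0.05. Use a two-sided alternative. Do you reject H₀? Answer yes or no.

reject H₀: yes

SE = σ/√n = 4/√28 = 0.7559
z = (x̄−μ₀)/SE = (68.54−65)/0.7559 = 4.6830
p-value (two-sided) = 0.00000
At α=0.05: p < α → reject H₀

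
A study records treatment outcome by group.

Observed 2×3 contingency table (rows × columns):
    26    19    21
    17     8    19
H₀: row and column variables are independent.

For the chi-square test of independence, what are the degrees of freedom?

degrees of freedom = 2

df = (r−1)(c−1) = (2−1)·(3−1) = 2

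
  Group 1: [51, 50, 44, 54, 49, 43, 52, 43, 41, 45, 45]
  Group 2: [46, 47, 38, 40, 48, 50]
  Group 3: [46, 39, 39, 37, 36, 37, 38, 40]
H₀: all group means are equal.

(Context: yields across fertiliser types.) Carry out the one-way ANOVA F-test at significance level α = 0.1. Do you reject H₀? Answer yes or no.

reject H₀: yes

Group means [47.00, 44.83, 39.00], grand mean 43.920
SSB = Σnᵢ(x̄ᵢ−x̄)² = 303.007; SSW = ΣΣ(x−x̄ᵢ)² = 368.833
MSB = 303.007/2 = 151.5033; MSW = 368.833/22 = 16.7652
F = MSB/MSW = 9.0368
df = (2, 22)
p-value (upper-tail) = 0.00137
At α=0.1: p < α → reject H₀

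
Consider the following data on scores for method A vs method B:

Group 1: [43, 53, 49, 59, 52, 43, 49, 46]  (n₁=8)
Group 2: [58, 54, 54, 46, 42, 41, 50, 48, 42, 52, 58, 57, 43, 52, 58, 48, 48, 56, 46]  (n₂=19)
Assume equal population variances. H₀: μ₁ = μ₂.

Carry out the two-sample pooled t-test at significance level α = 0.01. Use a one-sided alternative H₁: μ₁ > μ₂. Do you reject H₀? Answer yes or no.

x̄₁=49.250, s₁=5.418, n₁=8
x̄₂=50.158, s₂=5.862, n₂=19
s_p² = [7·5.418² + 18·5.862²]/25 = 32.9611
SE = √(s_p²·(1/8+1/19)) = 2.4197
t = (49.250−50.158)/2.4197 = -0.3752
df = 25
p-value (one-sided, H₁ greater) = 0.64467
At α=0.01: p ≥ α → fail to reject H₀

reject H₀: no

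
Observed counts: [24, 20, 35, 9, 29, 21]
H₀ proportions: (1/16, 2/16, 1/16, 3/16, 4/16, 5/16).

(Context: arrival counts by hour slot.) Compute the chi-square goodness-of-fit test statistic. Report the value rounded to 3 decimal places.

n = 138; E_i = n·p_i = [8.62, 17.25, 8.62, 25.88, 34.50, 43.12]
χ² = (24−8.62)²/8.62 + (20−17.25)²/17.25 + (35−8.62)²/8.62 + (9−25.88)²/25.88 + (29−34.50)²/34.50 + (21−43.12)²/43.12 = 131.7333
df = 5

test statistic = 131.733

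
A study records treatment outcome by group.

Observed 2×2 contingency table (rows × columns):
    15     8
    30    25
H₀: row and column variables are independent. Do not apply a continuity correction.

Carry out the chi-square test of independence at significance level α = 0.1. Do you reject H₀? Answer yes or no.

reject H₀: no

Row totals [23, 55], col totals [45, 33], n=78
χ² = (15−13.27)²/13.27 + (8−9.73)²/9.73 + (30−31.73)²/31.73 + (25−23.27)²/23.27 = 0.7567
df = 1
p-value (upper-tail) = 0.38435
At α=0.1: p ≥ α → fail to reject H₀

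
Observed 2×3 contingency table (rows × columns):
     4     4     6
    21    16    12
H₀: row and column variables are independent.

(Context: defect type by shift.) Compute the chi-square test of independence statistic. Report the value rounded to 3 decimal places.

Row totals [14, 49], col totals [25, 20, 18], n=63
χ² = (4−5.56)²/5.56 + (4−4.44)²/4.44 + (6−4.00)²/4.00 + (21−19.44)²/19.44 + (16−15.56)²/15.56 + (12−14.00)²/14.00 = 1.9029
df = 2

test statistic = 1.903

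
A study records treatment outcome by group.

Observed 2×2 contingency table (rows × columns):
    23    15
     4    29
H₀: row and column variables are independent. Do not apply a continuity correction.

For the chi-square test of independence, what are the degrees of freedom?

df = (r−1)(c−1) = (2−1)·(2−1) = 1

degrees of freedom = 1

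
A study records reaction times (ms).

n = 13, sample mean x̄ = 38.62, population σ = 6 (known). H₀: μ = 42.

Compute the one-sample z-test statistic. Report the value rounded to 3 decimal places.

SE = σ/√n = 6/√13 = 1.6641
z = (x̄−μ₀)/SE = (38.62−42)/1.6641 = -2.0311

test statistic = -2.031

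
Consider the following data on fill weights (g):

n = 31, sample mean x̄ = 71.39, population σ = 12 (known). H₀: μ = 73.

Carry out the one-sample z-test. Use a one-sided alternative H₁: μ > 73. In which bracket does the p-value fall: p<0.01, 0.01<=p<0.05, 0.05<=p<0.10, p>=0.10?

p-value bracket: p>=0.10

SE = σ/√n = 12/√31 = 2.1553
z = (x̄−μ₀)/SE = (71.39−73)/2.1553 = -0.7470
p-value (one-sided, H₁ greater) = 0.77247
→ bracket: p>=0.10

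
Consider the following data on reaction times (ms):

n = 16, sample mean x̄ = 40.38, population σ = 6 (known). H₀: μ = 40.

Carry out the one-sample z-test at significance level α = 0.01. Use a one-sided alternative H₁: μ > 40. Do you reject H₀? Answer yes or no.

reject H₀: no

SE = σ/√n = 6/√16 = 1.5000
z = (x̄−μ₀)/SE = (40.38−40)/1.5000 = 0.2533
p-value (one-sided, H₁ greater) = 0.40001
At α=0.01: p ≥ α → fail to reject H₀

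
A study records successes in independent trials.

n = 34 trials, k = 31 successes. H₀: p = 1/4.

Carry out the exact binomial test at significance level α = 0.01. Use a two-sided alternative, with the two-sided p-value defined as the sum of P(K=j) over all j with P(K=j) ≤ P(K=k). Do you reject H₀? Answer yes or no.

reject H₀: yes

Exact binomial: n=34, k=31, p₀=1/4=0.2500
P(X=j) = C(n,j)·p₀^j·(1−p₀)^(n−j); p = Σ P(X=j) over j with P(X=j) ≤ P(X=31)
p-value (two-sided) = 0.00000
At α=0.01: p < α → reject H₀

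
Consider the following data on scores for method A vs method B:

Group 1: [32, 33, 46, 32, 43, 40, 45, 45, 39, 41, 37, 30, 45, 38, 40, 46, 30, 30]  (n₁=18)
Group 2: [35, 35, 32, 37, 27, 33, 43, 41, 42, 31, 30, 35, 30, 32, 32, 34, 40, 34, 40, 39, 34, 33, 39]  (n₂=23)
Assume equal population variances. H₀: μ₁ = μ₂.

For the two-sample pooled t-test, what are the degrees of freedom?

degrees of freedom = 39

df = n₁ + n₂ − 2 = 18 + 23 − 2 = 39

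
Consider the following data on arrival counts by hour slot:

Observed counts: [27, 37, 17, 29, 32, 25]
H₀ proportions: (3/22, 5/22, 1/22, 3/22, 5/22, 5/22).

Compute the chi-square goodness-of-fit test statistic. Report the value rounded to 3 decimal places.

n = 167; E_i = n·p_i = [22.77, 37.95, 7.59, 22.77, 37.95, 37.95]
χ² = (27−22.77)²/22.77 + (37−37.95)²/37.95 + (17−7.59)²/7.59 + (29−22.77)²/22.77 + (32−37.95)²/37.95 + (25−37.95)²/37.95 = 19.5301
df = 5

test statistic = 19.530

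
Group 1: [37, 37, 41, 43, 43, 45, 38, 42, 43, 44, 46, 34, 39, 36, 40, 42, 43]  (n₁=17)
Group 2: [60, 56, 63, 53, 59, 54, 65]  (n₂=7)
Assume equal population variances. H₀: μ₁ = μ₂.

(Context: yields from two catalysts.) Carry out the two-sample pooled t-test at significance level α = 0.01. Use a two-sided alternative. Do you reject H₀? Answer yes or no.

x̄₁=40.765, s₁=3.419, n₁=17
x̄₂=58.571, s₂=4.504, n₂=7
s_p² = [16·3.419² + 6·4.504²]/22 = 14.0351
SE = √(s_p²·(1/17+1/7)) = 1.6824
t = (40.765−58.571)/1.6824 = -10.5838
df = 22
p-value (two-sided) = 0.00000
At α=0.01: p < α → reject H₀

reject H₀: yes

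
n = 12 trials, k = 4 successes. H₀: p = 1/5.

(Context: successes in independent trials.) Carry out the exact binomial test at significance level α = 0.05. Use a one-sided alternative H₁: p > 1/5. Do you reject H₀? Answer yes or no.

Exact binomial: n=12, k=4, p₀=1/5=0.2000
P(X≥4) from Σ C(n,i)·p₀^i·(1−p₀)^(n−i)
p-value (one-sided, H₁ greater) = 0.20543
At α=0.05: p ≥ α → fail to reject H₀

reject H₀: no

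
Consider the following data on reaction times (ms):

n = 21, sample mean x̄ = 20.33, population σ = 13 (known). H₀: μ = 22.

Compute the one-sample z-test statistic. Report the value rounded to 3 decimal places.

SE = σ/√n = 13/√21 = 2.8368
z = (x̄−μ₀)/SE = (20.33−22)/2.8368 = -0.5887

test statistic = -0.589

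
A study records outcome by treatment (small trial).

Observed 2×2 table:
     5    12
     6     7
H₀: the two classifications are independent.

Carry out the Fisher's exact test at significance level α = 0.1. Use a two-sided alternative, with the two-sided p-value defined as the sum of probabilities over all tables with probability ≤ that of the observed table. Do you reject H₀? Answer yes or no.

Margins: r₁=17, r₂=13, c₁=11, c₂=19, n=30
p_obs = C(17,5)·C(13,6)/C(30,11); sum pmf over tables with pmf ≤ p_obs
p-value (two-sided) = 0.45388
At α=0.1: p ≥ α → fail to reject H₀

reject H₀: no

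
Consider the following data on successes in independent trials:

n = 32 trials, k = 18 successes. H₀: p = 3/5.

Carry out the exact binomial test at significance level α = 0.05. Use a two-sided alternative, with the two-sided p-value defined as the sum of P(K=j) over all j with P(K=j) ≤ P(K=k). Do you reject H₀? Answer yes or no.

Exact binomial: n=32, k=18, p₀=3/5=0.6000
P(X=j) = C(n,j)·p₀^j·(1−p₀)^(n−j); p = Σ P(X=j) over j with P(X=j) ≤ P(X=18)
p-value (two-sided) = 0.71945
At α=0.05: p ≥ α → fail to reject H₀

reject H₀: no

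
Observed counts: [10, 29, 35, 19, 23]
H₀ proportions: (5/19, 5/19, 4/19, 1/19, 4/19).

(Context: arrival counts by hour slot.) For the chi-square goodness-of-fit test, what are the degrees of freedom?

df = k − 1 = 5 − 1 = 4

degrees of freedom = 4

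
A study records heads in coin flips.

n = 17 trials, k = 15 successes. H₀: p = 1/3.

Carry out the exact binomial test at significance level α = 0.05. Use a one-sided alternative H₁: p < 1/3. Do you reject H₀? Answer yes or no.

Exact binomial: n=17, k=15, p₀=1/3=0.3333
P(X≤15) from Σ C(n,i)·p₀^i·(1−p₀)^(n−i)
p-value (one-sided, H₁ less) = 1.00000
At α=0.05: p ≥ α → fail to reject H₀

reject H₀: no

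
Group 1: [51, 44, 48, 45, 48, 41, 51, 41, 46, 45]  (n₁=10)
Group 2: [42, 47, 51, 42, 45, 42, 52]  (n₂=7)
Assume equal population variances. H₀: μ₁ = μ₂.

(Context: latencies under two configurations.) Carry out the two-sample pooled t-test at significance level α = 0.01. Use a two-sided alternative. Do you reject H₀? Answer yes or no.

x̄₁=46.000, s₁=3.559, n₁=10
x̄₂=45.857, s₂=4.298, n₂=7
s_p² = [9·3.559² + 6·4.298²]/15 = 14.9905
SE = √(s_p²·(1/10+1/7)) = 1.9080
t = (46.000−45.857)/1.9080 = 0.0749
df = 15
p-value (two-sided) = 0.94131
At α=0.01: p ≥ α → fail to reject H₀

reject H₀: no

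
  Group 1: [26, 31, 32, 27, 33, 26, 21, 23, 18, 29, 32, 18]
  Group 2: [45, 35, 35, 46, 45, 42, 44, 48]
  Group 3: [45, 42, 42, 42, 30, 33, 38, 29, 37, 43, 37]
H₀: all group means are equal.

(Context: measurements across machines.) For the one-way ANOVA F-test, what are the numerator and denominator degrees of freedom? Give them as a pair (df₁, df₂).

k = 3 groups, N = 31 total
df = (k−1, N−k) = (3−1, 31−3) = (2, 28)

degrees of freedom = [2, 28]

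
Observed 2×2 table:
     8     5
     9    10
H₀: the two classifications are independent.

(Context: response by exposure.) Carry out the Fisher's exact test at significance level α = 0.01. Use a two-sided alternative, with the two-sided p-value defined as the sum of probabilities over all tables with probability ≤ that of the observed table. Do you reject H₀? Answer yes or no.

Margins: r₁=13, r₂=19, c₁=17, c₂=15, n=32
p_obs = C(13,8)·C(19,9)/C(32,17); sum pmf over tables with pmf ≤ p_obs
p-value (two-sided) = 0.49053
At α=0.01: p ≥ α → fail to reject H₀

reject H₀: no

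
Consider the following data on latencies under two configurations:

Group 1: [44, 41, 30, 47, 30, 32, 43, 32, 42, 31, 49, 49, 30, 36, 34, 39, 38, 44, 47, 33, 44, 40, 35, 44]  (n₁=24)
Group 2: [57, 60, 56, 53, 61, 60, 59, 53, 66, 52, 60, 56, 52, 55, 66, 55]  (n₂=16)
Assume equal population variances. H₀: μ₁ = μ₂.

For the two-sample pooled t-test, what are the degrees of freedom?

degrees of freedom = 38

df = n₁ + n₂ − 2 = 24 + 16 − 2 = 38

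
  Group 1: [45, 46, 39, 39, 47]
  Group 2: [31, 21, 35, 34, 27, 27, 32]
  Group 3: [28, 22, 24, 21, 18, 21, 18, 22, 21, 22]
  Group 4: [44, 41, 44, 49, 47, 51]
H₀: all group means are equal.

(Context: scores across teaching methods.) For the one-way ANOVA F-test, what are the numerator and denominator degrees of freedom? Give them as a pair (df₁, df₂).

degrees of freedom = [3, 24]

k = 4 groups, N = 28 total
df = (k−1, N−k) = (4−1, 28−4) = (3, 24)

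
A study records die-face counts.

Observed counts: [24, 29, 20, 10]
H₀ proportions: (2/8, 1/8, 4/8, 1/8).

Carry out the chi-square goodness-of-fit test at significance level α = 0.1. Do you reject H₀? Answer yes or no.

reject H₀: yes

n = 83; E_i = n·p_i = [20.75, 10.38, 41.50, 10.38]
χ² = (24−20.75)²/20.75 + (29−10.38)²/10.38 + (20−41.50)²/41.50 + (10−10.38)²/10.38 = 45.0964
df = 3
p-value (upper-tail) = 0.00000
At α=0.1: p < α → reject H₀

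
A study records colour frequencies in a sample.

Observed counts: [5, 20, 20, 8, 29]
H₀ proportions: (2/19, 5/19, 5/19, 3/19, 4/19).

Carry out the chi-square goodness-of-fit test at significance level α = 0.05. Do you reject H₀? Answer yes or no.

reject H₀: yes

n = 82; E_i = n·p_i = [8.63, 21.58, 21.58, 12.95, 17.26]
χ² = (5−8.63)²/8.63 + (20−21.58)²/21.58 + (20−21.58)²/21.58 + (8−12.95)²/12.95 + (29−17.26)²/17.26 = 11.6291
df = 4
p-value (upper-tail) = 0.02033
At α=0.05: p < α → reject H₀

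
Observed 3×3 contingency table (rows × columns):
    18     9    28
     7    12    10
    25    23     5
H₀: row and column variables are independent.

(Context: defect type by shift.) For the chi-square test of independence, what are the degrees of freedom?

degrees of freedom = 4

df = (r−1)(c−1) = (3−1)·(3−1) = 4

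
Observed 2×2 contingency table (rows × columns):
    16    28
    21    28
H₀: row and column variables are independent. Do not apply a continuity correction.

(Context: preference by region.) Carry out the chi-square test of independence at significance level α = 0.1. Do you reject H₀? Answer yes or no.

Row totals [44, 49], col totals [37, 56], n=93
χ² = (16−17.51)²/17.51 + (28−26.49)²/26.49 + (21−19.49)²/19.49 + (28−29.51)²/29.51 = 0.4080
df = 1
p-value (upper-tail) = 0.52297
At α=0.1: p ≥ α → fail to reject H₀

reject H₀: no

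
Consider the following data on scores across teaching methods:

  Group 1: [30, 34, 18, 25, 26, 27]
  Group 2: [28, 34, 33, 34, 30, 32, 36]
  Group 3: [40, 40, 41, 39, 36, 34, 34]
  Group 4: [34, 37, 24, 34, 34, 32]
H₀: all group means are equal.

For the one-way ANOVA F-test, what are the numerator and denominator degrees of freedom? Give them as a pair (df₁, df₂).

degrees of freedom = [3, 22]

k = 4 groups, N = 26 total
df = (k−1, N−k) = (4−1, 26−4) = (3, 22)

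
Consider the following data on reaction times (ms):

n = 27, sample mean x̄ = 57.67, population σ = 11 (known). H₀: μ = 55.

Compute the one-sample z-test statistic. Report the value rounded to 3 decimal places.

SE = σ/√n = 11/√27 = 2.1170
z = (x̄−μ₀)/SE = (57.67−55)/2.1170 = 1.2612

test statistic = 1.261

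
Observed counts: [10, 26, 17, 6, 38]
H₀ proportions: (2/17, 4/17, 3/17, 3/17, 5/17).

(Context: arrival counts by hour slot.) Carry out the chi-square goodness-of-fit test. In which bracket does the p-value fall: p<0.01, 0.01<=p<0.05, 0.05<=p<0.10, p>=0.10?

p-value bracket: 0.01<=p<0.05

n = 97; E_i = n·p_i = [11.41, 22.82, 17.12, 17.12, 28.53]
χ² = (10−11.41)²/11.41 + (26−22.82)²/22.82 + (17−17.12)²/17.12 + (6−17.12)²/17.12 + (38−28.53)²/28.53 = 10.9821
df = 4
p-value (upper-tail) = 0.02677
→ bracket: 0.01<=p<0.05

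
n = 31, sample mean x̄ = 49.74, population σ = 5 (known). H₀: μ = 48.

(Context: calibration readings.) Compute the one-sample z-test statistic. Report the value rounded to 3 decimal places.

test statistic = 1.938

SE = σ/√n = 5/√31 = 0.8980
z = (x̄−μ₀)/SE = (49.74−48)/0.8980 = 1.9376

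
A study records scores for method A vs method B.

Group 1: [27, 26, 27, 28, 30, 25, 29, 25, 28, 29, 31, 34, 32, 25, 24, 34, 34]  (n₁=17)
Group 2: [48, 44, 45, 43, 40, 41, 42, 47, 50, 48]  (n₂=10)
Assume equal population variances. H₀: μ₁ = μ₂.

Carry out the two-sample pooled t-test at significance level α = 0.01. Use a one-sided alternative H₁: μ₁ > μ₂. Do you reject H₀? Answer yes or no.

reject H₀: no

x̄₁=28.706, s₁=3.350, n₁=17
x̄₂=44.800, s₂=3.360, n₂=10
s_p² = [16·3.350² + 9·3.360²]/25 = 11.2452
SE = √(s_p²·(1/17+1/10)) = 1.3364
t = (28.706−44.800)/1.3364 = -12.0428
df = 25
p-value (one-sided, H₁ greater) = 1.00000
At α=0.01: p ≥ α → fail to reject H₀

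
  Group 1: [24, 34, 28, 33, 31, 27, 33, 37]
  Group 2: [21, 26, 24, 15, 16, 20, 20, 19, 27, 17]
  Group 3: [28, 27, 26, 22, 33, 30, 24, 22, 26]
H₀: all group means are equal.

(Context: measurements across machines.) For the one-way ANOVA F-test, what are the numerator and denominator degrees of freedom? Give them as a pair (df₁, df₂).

k = 3 groups, N = 27 total
df = (k−1, N−k) = (3−1, 27−3) = (2, 24)

degrees of freedom = [2, 24]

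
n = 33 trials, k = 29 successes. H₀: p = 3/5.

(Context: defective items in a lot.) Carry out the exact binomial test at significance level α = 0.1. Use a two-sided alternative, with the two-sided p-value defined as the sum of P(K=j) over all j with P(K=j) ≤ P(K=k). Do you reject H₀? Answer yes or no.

reject H₀: yes

Exact binomial: n=33, k=29, p₀=3/5=0.6000
P(X=j) = C(n,j)·p₀^j·(1−p₀)^(n−j); p = Σ P(X=j) over j with P(X=j) ≤ P(X=29)
p-value (two-sided) = 0.00062
At α=0.1: p < α → reject H₀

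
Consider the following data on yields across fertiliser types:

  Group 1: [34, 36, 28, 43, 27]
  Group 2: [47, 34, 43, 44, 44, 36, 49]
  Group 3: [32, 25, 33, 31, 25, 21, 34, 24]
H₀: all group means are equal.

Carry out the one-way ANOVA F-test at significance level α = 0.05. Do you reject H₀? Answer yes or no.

Group means [33.60, 42.43, 28.12], grand mean 34.500
SSB = Σnᵢ(x̄ᵢ−x̄)² = 769.211; SSW = ΣΣ(x−x̄ᵢ)² = 519.789
MSB = 769.211/2 = 384.6054; MSW = 519.789/17 = 30.5758
F = MSB/MSW = 12.5787
df = (2, 17)
p-value (upper-tail) = 0.00044
At α=0.05: p < α → reject H₀

reject H₀: yes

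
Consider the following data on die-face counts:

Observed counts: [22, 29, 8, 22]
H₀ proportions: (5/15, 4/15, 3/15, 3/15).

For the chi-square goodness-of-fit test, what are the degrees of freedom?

df = k − 1 = 4 − 1 = 3

degrees of freedom = 3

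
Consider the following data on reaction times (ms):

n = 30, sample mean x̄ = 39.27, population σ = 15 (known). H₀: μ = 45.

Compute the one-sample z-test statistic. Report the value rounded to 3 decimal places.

SE = σ/√n = 15/√30 = 2.7386
z = (x̄−μ₀)/SE = (39.27−45)/2.7386 = -2.0923

test statistic = -2.092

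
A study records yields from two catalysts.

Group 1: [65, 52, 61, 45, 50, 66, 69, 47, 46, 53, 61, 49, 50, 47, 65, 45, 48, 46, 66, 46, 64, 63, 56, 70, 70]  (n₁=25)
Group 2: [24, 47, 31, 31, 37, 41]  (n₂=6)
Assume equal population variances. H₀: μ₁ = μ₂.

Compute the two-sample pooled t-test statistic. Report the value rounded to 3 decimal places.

test statistic = 5.105

x̄₁=56.000, s₁=9.129, n₁=25
x̄₂=35.167, s₂=8.208, n₂=6
s_p² = [24·9.129² + 5·8.208²]/29 = 80.5805
SE = √(s_p²·(1/25+1/6)) = 4.0808
t = (56.000−35.167)/4.0808 = 5.1052
df = 29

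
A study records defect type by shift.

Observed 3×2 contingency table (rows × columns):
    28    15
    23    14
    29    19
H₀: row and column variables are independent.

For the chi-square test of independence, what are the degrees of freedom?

degrees of freedom = 2

df = (r−1)(c−1) = (3−1)·(2−1) = 2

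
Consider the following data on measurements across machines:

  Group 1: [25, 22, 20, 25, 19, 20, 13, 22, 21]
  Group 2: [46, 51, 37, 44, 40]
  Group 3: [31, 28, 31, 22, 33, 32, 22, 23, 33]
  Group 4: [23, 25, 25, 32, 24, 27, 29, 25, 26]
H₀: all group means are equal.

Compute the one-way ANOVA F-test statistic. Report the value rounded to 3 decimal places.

test statistic = 34.637

Group means [20.78, 43.60, 28.33, 26.22], grand mean 28.000
SSB = Σnᵢ(x̄ᵢ−x̄)² = 1715.689; SSW = ΣΣ(x−x̄ᵢ)² = 462.311
MSB = 1715.689/3 = 571.8963; MSW = 462.311/28 = 16.5111
F = MSB/MSW = 34.6371
df = (3, 28)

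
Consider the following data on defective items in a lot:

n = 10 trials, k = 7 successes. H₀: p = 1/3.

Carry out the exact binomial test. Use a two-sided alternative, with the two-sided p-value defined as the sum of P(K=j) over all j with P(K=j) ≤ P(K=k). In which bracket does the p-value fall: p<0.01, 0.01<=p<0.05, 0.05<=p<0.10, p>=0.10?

p-value bracket: 0.01<=p<0.05

Exact binomial: n=10, k=7, p₀=1/3=0.3333
P(X=j) = C(n,j)·p₀^j·(1−p₀)^(n−j); p = Σ P(X=j) over j with P(X=j) ≤ P(X=7)
p-value (two-sided) = 0.01966
→ bracket: 0.01<=p<0.05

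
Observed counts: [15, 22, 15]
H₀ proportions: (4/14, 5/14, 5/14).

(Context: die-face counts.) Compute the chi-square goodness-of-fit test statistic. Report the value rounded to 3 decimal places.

test statistic = 1.321

n = 52; E_i = n·p_i = [14.86, 18.57, 18.57]
χ² = (15−14.86)²/14.86 + (22−18.57)²/18.57 + (15−18.57)²/18.57 = 1.3212
df = 2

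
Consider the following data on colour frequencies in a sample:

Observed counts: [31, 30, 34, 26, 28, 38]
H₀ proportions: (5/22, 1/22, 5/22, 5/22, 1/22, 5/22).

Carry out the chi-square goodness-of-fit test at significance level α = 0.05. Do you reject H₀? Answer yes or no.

reject H₀: yes

n = 187; E_i = n·p_i = [42.50, 8.50, 42.50, 42.50, 8.50, 42.50]
χ² = (31−42.50)²/42.50 + (30−8.50)²/8.50 + (34−42.50)²/42.50 + (26−42.50)²/42.50 + (28−8.50)²/8.50 + (38−42.50)²/42.50 = 110.8118
df = 5
p-value (upper-tail) = 0.00000
At α=0.05: p < α → reject H₀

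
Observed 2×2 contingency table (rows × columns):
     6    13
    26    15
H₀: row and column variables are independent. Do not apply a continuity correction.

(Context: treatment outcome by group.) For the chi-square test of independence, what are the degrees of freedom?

degrees of freedom = 1

df = (r−1)(c−1) = (2−1)·(2−1) = 1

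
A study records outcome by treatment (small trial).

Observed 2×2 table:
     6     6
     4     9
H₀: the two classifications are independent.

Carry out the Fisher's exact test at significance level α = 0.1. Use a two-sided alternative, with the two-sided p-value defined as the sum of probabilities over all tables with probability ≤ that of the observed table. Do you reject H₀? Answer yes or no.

Margins: r₁=12, r₂=13, c₁=10, c₂=15, n=25
p_obs = C(12,6)·C(13,4)/C(25,10); sum pmf over tables with pmf ≤ p_obs
p-value (two-sided) = 0.42831
At α=0.1: p ≥ α → fail to reject H₀

reject H₀: no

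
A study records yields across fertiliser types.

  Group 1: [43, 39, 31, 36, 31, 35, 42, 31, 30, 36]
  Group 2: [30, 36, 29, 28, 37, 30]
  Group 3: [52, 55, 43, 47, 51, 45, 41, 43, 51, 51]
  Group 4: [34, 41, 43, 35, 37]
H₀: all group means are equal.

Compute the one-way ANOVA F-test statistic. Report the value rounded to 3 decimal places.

test statistic = 20.945

Group means [35.40, 31.67, 47.90, 38.00], grand mean 39.129
SSB = Σnᵢ(x̄ᵢ−x̄)² = 1248.851; SSW = ΣΣ(x−x̄ᵢ)² = 536.633
MSB = 1248.851/3 = 416.2835; MSW = 536.633/27 = 19.8753
F = MSB/MSW = 20.9448
df = (3, 27)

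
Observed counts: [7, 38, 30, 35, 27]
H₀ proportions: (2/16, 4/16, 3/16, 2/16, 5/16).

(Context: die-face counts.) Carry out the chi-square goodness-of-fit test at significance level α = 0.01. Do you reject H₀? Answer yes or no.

reject H₀: yes

n = 137; E_i = n·p_i = [17.12, 34.25, 25.69, 17.12, 42.81]
χ² = (7−17.12)²/17.12 + (38−34.25)²/34.25 + (30−25.69)²/25.69 + (35−17.12)²/17.12 + (27−42.81)²/42.81 = 31.6190
df = 4
p-value (upper-tail) = 0.00000
At α=0.01: p < α → reject H₀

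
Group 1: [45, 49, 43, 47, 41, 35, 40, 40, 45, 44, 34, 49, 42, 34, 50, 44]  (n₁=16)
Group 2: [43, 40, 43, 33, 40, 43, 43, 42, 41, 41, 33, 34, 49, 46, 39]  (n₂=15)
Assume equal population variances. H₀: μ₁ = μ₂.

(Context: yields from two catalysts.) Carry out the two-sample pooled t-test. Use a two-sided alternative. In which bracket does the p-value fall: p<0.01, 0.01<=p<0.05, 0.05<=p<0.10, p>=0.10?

p-value bracket: p>=0.10

x̄₁=42.625, s₁=5.123, n₁=16
x̄₂=40.667, s₂=4.530, n₂=15
s_p² = [15·5.123² + 14·4.530²]/29 = 23.4856
SE = √(s_p²·(1/16+1/15)) = 1.7417
t = (42.625−40.667)/1.7417 = 1.1244
df = 29
p-value (two-sided) = 0.27008
→ bracket: p>=0.10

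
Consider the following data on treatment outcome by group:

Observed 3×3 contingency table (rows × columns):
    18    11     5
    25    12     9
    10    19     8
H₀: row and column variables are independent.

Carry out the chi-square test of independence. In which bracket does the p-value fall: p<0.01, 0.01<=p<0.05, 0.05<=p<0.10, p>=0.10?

Row totals [34, 46, 37], col totals [53, 42, 22], n=117
χ² = (18−15.40)²/15.40 + (11−12.21)²/12.21 + (5−6.39)²/6.39 + (25−20.84)²/20.84 + (12−16.51)²/16.51 + (9−8.65)²/8.65 + (10−16.76)²/16.76 + (19−13.28)²/13.28 + (8−6.96)²/6.96 = 8.2848
df = 4
p-value (upper-tail) = 0.08169
→ bracket: 0.05<=p<0.10

p-value bracket: 0.05<=p<0.10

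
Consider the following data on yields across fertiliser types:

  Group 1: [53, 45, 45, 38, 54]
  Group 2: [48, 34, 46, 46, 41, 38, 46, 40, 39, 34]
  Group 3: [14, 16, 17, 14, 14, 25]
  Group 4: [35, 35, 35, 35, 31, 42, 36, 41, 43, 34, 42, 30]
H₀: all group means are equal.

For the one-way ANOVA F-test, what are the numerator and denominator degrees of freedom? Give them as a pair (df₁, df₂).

degrees of freedom = [3, 29]

k = 4 groups, N = 33 total
df = (k−1, N−k) = (4−1, 33−4) = (3, 29)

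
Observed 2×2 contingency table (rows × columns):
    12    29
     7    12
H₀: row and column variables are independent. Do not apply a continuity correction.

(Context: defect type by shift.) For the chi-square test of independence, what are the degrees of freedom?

df = (r−1)(c−1) = (2−1)·(2−1) = 1

degrees of freedom = 1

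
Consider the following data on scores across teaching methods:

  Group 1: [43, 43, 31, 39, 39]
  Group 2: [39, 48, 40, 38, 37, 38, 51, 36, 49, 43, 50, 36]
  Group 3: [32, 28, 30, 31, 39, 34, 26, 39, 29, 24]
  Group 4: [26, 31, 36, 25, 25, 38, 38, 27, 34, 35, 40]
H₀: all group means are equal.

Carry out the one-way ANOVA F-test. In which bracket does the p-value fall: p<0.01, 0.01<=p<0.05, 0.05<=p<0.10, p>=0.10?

p-value bracket: p<0.01

Group means [39.00, 42.08, 31.20, 32.27], grand mean 35.974
SSB = Σnᵢ(x̄ᵢ−x̄)² = 872.275; SSW = ΣΣ(x−x̄ᵢ)² = 1018.698
MSB = 872.275/3 = 290.7584; MSW = 1018.698/34 = 29.9617
F = MSB/MSW = 9.7043
df = (3, 34)
p-value (upper-tail) = 0.00009
→ bracket: p<0.01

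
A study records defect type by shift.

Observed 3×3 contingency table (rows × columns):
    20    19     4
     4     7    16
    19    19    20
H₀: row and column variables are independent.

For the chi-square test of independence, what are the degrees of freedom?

df = (r−1)(c−1) = (3−1)·(3−1) = 4

degrees of freedom = 4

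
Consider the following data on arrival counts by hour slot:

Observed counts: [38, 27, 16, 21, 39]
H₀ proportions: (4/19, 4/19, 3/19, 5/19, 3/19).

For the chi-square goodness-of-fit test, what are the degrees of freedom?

df = k − 1 = 5 − 1 = 4

degrees of freedom = 4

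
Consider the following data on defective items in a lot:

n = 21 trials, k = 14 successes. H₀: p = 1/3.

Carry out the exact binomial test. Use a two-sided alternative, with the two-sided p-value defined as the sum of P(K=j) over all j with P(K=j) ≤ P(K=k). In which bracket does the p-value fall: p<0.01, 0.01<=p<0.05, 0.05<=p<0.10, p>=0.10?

p-value bracket: p<0.01

Exact binomial: n=21, k=14, p₀=1/3=0.3333
P(X=j) = C(n,j)·p₀^j·(1−p₀)^(n−j); p = Σ P(X=j) over j with P(X=j) ≤ P(X=14)
p-value (two-sided) = 0.00203
→ bracket: p<0.01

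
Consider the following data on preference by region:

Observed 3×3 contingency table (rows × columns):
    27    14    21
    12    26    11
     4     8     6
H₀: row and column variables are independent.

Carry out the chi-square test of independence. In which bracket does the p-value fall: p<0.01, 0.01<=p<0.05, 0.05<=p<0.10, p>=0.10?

Row totals [62, 49, 18], col totals [43, 48, 38], n=129
χ² = (27−20.67)²/20.67 + (14−23.07)²/23.07 + (21−18.26)²/18.26 + (12−16.33)²/16.33 + (26−18.23)²/18.23 + (11−14.43)²/14.43 + (4−6.00)²/6.00 + (8−6.70)²/6.70 + (6−5.30)²/5.30 = 12.2041
df = 4
p-value (upper-tail) = 0.01590
→ bracket: 0.01<=p<0.05

p-value bracket: 0.01<=p<0.05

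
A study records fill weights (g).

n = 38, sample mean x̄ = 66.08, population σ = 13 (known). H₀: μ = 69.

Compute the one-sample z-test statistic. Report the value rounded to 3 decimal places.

test statistic = -1.385

SE = σ/√n = 13/√38 = 2.1089
z = (x̄−μ₀)/SE = (66.08−69)/2.1089 = -1.3846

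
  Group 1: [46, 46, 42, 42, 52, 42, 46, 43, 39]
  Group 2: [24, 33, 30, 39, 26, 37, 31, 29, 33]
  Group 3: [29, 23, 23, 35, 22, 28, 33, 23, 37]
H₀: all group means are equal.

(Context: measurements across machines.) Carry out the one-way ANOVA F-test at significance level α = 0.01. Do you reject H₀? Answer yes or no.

Group means [44.22, 31.33, 28.11], grand mean 34.556
SSB = Σnᵢ(x̄ᵢ−x̄)² = 1308.222; SSW = ΣΣ(x−x̄ᵢ)² = 566.444
MSB = 1308.222/2 = 654.1111; MSW = 566.444/24 = 23.6019
F = MSB/MSW = 27.7144
df = (2, 24)
p-value (upper-tail) = 0.00000
At α=0.01: p < α → reject H₀

reject H₀: yes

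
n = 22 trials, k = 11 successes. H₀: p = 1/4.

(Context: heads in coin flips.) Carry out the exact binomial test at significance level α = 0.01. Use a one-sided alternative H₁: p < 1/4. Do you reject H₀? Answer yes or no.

Exact binomial: n=22, k=11, p₀=1/4=0.2500
P(X≤11) from Σ C(n,i)·p₀^i·(1−p₀)^(n−i)
p-value (one-sided, H₁ less) = 0.99713
At α=0.01: p ≥ α → fail to reject H₀

reject H₀: no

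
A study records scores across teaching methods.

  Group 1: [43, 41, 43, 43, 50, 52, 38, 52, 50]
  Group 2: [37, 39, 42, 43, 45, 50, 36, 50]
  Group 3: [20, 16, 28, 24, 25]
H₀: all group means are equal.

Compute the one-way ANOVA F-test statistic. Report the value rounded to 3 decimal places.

test statistic = 34.761

Group means [45.78, 42.75, 22.60], grand mean 39.409
SSB = Σnᵢ(x̄ᵢ−x̄)² = 1867.063; SSW = ΣΣ(x−x̄ᵢ)² = 510.256
MSB = 1867.063/2 = 933.5313; MSW = 510.256/19 = 26.8556
F = MSB/MSW = 34.7612
df = (2, 19)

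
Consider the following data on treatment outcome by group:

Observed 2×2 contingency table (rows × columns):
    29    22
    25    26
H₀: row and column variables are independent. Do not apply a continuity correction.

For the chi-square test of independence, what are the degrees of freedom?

df = (r−1)(c−1) = (2−1)·(2−1) = 1

degrees of freedom = 1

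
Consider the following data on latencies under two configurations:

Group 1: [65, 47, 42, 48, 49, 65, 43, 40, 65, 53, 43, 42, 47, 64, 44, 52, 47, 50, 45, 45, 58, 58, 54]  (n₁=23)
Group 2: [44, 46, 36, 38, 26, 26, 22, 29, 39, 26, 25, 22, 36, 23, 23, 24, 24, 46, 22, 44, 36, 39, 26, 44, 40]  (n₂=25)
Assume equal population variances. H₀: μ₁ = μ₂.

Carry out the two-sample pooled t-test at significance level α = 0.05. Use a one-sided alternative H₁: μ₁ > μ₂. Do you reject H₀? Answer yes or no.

reject H₀: yes

x̄₁=50.696, s₁=8.149, n₁=23
x̄₂=32.240, s₂=8.805, n₂=25
s_p² = [22·8.149² + 24·8.805²]/46 = 72.2050
SE = √(s_p²·(1/23+1/25)) = 2.4551
t = (50.696−32.240)/2.4551 = 7.5173
df = 46
p-value (one-sided, H₁ greater) = 0.00000
At α=0.05: p < α → reject H₀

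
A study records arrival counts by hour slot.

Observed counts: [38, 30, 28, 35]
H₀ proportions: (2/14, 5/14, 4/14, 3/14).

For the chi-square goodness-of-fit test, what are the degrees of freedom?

degrees of freedom = 3

df = k − 1 = 4 − 1 = 3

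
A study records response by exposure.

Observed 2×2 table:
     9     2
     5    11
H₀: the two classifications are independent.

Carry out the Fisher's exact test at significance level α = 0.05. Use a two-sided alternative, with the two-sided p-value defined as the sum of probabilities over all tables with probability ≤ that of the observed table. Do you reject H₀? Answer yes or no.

Margins: r₁=11, r₂=16, c₁=14, c₂=13, n=27
p_obs = C(11,9)·C(16,5)/C(27,14); sum pmf over tables with pmf ≤ p_obs
p-value (two-sided) = 0.01831
At α=0.05: p < α → reject H₀

reject H₀: yes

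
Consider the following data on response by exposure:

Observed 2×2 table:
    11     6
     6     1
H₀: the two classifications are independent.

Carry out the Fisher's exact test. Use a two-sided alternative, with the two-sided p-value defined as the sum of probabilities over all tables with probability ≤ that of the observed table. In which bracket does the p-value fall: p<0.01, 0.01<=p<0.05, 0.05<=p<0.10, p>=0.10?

p-value bracket: p>=0.10

Margins: r₁=17, r₂=7, c₁=17, c₂=7, n=24
p_obs = C(17,11)·C(7,6)/C(24,17); sum pmf over tables with pmf ≤ p_obs
p-value (two-sided) = 0.62454
→ bracket: p>=0.10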